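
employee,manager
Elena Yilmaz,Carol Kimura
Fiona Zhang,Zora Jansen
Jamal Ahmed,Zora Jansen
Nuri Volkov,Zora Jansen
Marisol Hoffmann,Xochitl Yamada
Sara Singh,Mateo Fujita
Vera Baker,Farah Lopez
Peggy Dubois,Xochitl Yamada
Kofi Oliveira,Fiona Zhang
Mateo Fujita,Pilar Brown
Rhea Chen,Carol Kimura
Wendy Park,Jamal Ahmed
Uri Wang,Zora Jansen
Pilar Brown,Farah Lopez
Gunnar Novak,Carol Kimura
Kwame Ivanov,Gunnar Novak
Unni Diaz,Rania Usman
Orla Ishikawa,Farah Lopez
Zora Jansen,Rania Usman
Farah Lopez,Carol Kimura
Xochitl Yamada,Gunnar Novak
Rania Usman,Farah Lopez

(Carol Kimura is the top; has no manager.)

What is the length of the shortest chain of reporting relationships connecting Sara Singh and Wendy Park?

Sara Singh is 3 levels below Farah Lopez, and Wendy Park is 4 levels below Farah Lopez (their lowest common manager). The shortest path runs up from Sara Singh to Farah Lopez and back down to Wendy Park: 3 + 4 = 7 links.

7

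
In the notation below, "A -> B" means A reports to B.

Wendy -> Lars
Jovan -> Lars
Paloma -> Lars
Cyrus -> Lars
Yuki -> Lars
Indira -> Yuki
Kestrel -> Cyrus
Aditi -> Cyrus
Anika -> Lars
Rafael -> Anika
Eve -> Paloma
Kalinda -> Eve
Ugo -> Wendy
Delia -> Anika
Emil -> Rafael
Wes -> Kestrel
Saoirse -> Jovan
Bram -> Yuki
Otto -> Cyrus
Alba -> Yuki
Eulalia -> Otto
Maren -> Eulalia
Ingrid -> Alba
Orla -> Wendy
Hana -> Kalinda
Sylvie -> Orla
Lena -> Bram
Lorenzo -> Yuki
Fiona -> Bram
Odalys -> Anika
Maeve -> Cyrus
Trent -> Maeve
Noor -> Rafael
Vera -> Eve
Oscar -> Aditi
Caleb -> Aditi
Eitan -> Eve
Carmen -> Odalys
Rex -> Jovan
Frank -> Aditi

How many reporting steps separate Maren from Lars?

4

Chain from Maren up to Lars: Maren → Eulalia → Otto → Cyrus → Lars. That is 4 steps up, so Maren is 4 levels below Lars.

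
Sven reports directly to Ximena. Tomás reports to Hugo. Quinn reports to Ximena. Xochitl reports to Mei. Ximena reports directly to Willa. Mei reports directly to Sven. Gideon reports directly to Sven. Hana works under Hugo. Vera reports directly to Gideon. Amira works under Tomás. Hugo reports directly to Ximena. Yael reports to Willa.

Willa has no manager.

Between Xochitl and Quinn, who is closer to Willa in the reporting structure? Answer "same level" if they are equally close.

Xochitl is 4 levels below Willa; Quinn is 2. Quinn is higher.

Quinn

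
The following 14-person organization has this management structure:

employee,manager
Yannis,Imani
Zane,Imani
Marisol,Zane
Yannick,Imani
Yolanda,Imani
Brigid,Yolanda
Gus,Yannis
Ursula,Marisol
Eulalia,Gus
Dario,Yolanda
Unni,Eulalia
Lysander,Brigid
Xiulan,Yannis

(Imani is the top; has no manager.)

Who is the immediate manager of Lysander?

Brigid

Lysander reports directly to Brigid.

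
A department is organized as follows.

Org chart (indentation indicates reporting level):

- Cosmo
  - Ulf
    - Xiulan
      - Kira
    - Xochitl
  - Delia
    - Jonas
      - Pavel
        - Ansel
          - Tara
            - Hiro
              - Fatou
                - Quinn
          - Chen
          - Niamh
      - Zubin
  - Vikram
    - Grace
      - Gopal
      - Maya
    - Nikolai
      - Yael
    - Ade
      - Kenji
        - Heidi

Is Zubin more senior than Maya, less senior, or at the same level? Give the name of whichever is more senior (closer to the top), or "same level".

same level

Both Zubin and Maya are 3 levels below Cosmo.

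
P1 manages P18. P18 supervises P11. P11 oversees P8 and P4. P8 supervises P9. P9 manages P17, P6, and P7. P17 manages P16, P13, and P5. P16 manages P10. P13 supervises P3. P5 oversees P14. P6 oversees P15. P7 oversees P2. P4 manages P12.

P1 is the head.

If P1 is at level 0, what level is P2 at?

6

Chain from P2 up to P1: P2 → P7 → P9 → P8 → P11 → P18 → P1. That is 6 steps up, so P2 is 6 levels below P1.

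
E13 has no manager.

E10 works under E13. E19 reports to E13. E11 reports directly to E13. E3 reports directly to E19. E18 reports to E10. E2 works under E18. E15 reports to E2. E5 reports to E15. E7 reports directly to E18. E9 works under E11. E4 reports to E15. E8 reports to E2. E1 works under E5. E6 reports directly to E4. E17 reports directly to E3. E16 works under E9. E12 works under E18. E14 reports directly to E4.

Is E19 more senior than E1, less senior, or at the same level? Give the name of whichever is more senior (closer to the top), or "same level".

E19 is 1 level below E13; E1 is 6. E19 is higher.

E19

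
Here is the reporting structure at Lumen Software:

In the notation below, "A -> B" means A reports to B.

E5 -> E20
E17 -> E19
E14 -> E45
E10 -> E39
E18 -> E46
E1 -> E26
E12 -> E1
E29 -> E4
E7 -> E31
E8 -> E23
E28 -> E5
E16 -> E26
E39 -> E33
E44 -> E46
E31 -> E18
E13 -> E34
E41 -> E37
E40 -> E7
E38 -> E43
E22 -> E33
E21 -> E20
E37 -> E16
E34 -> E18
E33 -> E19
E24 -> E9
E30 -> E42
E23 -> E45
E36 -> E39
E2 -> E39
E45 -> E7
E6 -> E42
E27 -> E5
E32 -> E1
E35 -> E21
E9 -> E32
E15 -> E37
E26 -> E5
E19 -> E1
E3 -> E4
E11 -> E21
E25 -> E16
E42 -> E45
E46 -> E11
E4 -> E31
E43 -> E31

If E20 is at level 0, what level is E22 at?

Chain from E22 up to E20: E22 → E33 → E19 → E1 → E26 → E5 → E20. That is 6 steps up, so E22 is 6 levels below E20.

6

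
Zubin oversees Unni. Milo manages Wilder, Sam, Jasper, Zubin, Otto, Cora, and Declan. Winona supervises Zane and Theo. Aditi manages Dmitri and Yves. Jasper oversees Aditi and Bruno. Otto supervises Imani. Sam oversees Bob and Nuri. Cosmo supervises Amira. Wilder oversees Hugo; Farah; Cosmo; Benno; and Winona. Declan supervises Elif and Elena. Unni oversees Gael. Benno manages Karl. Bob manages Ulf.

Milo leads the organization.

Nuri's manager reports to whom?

Milo

Nuri reports to Sam, and Sam reports to Milo. So Nuri's skip-level manager is Milo.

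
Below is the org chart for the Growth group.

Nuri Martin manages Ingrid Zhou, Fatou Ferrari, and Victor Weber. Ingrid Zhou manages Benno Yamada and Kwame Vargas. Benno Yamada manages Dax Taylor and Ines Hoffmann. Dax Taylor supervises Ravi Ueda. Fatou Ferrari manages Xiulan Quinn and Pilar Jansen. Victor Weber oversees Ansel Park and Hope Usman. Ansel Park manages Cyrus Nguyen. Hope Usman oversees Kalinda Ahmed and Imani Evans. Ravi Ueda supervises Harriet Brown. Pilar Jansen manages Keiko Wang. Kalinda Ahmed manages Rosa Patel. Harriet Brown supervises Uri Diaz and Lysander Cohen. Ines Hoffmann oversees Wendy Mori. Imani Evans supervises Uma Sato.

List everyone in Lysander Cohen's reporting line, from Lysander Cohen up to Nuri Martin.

Lysander Cohen reports to Harriet Brown. Harriet Brown reports to Ravi Ueda. Ravi Ueda reports to Dax Taylor. Dax Taylor reports to Benno Yamada. Benno Yamada reports to Ingrid Zhou. Ingrid Zhou reports to Nuri Martin. Nuri Martin is at the top.

Lysander Cohen -> Harriet Brown -> Ravi Ueda -> Dax Taylor -> Benno Yamada -> Ingrid Zhou -> Nuri Martin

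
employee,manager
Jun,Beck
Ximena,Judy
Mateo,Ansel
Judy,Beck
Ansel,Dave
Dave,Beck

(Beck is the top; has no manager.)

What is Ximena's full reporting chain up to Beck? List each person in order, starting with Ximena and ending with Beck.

Ximena -> Judy -> Beck

Ximena reports to Judy. Judy reports to Beck. Beck is at the top.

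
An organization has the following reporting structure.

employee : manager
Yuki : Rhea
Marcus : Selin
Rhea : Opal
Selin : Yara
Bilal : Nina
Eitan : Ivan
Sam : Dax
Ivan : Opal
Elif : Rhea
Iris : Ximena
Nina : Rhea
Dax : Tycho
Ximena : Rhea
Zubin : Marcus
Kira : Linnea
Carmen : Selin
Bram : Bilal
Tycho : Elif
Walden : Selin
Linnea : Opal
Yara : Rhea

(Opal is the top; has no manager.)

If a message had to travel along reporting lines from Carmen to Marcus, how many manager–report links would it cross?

Carmen is 1 level below Selin, and Marcus is 1 level below Selin (their lowest common manager). The shortest path runs up from Carmen to Selin and back down to Marcus: 1 + 1 = 2 links.

2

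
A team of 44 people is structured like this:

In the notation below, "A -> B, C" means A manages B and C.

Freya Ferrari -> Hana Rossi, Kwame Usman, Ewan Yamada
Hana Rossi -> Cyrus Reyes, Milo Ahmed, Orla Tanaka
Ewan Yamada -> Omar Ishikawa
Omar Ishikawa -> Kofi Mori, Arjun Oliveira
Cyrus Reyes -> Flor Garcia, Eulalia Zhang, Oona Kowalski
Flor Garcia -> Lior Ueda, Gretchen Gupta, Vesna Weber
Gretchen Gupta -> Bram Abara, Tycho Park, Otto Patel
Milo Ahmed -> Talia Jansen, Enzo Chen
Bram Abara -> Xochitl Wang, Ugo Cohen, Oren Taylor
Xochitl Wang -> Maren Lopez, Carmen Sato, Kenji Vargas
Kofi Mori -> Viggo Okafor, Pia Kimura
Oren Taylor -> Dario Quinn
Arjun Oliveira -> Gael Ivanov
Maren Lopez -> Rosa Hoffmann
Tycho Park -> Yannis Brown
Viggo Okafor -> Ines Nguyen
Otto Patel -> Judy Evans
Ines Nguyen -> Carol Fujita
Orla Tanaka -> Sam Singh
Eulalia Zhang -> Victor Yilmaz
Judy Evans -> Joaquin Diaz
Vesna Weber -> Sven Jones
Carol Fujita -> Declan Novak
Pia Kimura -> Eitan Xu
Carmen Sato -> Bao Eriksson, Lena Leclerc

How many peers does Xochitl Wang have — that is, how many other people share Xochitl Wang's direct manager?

2

Xochitl Wang reports to Bram Abara. Bram Abara's other direct reports are Ugo Cohen, Oren Taylor — 2 peers.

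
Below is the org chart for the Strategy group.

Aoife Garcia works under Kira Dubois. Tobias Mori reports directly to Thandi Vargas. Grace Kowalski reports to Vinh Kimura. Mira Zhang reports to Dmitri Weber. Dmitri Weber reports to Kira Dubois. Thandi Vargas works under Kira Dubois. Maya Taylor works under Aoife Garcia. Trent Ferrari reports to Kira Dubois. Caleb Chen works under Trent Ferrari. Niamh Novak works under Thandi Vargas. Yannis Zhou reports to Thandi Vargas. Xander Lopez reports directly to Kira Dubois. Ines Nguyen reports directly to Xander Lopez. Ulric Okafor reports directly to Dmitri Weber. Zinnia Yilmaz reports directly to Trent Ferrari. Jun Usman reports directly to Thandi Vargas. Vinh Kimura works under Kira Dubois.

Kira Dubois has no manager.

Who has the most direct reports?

Kira Dubois

Direct-report counts: Kira Dubois has 6; Aoife Garcia has 1; Xander Lopez has 1; Thandi Vargas has 4; Trent Ferrari has 2; Vinh Kimura has 1; Dmitri Weber has 2. The largest is 6, held by Kira Dubois.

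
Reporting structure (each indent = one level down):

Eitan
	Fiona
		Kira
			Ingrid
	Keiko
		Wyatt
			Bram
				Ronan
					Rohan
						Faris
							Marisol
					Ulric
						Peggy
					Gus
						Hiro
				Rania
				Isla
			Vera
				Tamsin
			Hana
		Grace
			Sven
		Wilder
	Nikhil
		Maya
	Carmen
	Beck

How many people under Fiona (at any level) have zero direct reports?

The only person in Fiona's organization with no one reporting to them is Ingrid. That is 1.

1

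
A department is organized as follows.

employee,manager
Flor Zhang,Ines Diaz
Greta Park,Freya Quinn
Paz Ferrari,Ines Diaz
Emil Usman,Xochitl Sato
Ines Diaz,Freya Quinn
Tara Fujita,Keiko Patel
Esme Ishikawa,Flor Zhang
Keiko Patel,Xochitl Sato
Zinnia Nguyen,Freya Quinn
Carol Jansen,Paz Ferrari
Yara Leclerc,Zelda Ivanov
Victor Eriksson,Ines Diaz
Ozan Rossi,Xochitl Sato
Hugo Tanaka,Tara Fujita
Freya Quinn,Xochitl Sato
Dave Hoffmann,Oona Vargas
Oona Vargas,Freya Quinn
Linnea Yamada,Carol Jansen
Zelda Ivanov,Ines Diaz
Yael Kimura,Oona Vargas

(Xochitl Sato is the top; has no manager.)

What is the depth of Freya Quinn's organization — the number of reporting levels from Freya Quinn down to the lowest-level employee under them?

The longest chain under Freya Quinn runs Freya Quinn → Ines Diaz → Paz Ferrari → Carol Jansen → Linnea Yamada, which is 4 levels below Freya Quinn.

4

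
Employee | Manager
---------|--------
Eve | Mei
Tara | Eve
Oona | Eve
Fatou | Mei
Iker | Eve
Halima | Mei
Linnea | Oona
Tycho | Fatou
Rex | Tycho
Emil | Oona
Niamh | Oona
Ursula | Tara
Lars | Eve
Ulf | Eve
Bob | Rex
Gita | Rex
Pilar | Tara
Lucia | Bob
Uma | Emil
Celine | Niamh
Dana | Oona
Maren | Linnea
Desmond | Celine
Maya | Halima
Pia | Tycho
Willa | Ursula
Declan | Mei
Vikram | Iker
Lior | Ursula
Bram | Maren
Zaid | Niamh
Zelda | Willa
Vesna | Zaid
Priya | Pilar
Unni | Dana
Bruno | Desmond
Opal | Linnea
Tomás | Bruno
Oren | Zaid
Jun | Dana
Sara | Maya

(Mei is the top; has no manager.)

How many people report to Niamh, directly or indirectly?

Niamh directly manages Celine, Zaid. Under Celine: Desmond, Bruno, Tomás (3). Under Zaid: Oren, Vesna (2). So Niamh's organization is 2 direct reports plus everyone under them: 4 + 3 = 7.

7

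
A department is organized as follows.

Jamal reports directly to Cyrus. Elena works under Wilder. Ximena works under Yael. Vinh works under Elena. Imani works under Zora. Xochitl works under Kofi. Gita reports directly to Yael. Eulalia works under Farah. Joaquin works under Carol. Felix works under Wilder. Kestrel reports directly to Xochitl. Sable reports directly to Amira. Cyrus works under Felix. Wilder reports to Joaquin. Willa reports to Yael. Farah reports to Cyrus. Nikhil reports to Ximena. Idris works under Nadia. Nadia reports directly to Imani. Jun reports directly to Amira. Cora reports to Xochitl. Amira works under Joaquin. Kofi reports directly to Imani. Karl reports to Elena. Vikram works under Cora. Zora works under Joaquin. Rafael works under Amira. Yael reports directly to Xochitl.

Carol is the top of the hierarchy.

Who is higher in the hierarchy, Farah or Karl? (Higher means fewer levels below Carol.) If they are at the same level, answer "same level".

Farah is 5 levels below Carol; Karl is 4. Karl is higher.

Karl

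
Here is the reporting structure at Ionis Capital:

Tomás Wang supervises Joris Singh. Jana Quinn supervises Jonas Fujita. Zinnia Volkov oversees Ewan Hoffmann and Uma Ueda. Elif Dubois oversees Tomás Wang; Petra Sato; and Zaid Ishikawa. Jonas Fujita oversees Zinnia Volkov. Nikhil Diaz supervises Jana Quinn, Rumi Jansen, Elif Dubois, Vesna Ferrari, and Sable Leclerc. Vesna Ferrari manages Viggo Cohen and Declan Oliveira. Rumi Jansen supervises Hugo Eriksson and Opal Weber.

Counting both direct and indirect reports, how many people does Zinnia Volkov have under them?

Zinnia Volkov directly manages Ewan Hoffmann, Uma Ueda. Ewan Hoffmann has no reports. Uma Ueda has no reports. So Zinnia Volkov's organization is 2 direct reports plus everyone under them: 1 + 1 = 2.

2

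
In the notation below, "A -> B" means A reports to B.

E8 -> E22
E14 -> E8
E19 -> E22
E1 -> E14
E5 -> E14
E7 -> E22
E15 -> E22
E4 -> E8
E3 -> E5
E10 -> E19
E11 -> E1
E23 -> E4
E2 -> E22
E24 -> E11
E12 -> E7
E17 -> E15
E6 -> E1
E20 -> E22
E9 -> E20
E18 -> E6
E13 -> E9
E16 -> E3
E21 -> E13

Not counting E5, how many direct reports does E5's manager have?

E5 reports to E14. E14's other direct reports are E1 — 1 peer.

1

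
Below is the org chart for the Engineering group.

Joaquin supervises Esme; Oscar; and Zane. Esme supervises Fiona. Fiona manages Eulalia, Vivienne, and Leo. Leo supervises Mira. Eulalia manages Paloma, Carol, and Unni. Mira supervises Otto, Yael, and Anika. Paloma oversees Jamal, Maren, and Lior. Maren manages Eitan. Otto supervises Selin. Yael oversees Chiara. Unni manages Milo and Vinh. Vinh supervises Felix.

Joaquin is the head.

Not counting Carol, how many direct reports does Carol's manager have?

2

Carol reports to Eulalia. Eulalia's other direct reports are Paloma, Unni — 2 peers.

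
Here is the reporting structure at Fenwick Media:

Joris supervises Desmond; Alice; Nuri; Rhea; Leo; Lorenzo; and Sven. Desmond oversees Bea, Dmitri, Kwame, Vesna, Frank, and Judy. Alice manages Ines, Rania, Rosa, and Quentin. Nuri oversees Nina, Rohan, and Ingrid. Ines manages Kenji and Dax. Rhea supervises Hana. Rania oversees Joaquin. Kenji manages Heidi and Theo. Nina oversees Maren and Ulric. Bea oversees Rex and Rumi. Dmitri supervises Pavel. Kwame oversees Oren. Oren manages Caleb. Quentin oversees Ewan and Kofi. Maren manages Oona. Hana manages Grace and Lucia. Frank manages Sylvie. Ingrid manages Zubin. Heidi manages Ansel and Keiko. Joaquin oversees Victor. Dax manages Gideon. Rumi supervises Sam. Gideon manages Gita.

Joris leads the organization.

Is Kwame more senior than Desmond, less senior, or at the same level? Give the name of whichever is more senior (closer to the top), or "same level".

Kwame is 2 levels below Joris; Desmond is 1. Desmond is higher.

Desmond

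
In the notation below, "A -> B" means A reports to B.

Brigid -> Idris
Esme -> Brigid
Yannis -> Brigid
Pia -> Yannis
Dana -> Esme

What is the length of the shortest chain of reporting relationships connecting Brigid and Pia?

Pia is in Brigid's organization: the chain from Pia up to Brigid is Pia → Yannis → Brigid, which is 2 links.

2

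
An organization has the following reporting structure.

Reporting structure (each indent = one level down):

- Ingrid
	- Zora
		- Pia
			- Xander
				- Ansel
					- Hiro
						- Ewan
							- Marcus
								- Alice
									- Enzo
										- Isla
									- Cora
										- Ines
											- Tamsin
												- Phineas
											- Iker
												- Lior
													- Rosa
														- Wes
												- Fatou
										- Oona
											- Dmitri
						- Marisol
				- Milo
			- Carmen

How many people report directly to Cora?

2

Cora directly manages Ines, Oona. That is 2 direct reports.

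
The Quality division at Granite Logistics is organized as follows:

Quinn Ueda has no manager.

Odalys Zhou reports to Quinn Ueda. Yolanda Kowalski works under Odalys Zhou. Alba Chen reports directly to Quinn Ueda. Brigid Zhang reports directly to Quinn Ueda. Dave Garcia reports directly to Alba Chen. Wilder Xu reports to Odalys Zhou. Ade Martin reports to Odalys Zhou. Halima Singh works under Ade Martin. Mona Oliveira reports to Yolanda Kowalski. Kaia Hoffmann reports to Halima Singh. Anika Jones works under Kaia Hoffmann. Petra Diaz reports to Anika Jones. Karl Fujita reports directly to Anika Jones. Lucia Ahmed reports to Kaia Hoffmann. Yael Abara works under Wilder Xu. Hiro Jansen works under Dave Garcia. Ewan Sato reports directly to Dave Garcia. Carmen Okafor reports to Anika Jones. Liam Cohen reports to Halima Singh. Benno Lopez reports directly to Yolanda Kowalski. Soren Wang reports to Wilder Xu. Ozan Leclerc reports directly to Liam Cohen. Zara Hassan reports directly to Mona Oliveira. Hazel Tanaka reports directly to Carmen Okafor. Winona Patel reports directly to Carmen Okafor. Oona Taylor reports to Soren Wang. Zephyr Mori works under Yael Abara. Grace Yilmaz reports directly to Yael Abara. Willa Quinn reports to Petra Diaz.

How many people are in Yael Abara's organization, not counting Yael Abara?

Yael Abara directly manages Zephyr Mori, Grace Yilmaz. Zephyr Mori has no reports. Grace Yilmaz has no reports. So Yael Abara's organization is 2 direct reports plus everyone under them: 1 + 1 = 2.

2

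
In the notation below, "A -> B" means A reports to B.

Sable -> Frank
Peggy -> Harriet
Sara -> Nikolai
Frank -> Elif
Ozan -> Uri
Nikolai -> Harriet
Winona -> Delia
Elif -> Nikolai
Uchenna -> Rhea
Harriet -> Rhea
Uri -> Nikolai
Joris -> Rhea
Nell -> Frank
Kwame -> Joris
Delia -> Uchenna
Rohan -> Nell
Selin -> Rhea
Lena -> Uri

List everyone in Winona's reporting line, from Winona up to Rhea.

Winona reports to Delia. Delia reports to Uchenna. Uchenna reports to Rhea. Rhea is at the top.

Winona -> Delia -> Uchenna -> Rhea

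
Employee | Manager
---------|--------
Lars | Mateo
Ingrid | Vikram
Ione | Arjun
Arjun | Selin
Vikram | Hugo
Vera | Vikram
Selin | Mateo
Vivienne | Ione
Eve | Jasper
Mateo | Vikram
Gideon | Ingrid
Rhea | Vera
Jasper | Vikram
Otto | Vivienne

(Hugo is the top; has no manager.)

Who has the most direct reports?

Vikram

Direct-report counts: Hugo has 1; Vikram has 4; Jasper has 1; Ingrid has 1; Mateo has 2; Selin has 1; Arjun has 1; Ione has 1; Vivienne has 1; Vera has 1. The largest is 4, held by Vikram.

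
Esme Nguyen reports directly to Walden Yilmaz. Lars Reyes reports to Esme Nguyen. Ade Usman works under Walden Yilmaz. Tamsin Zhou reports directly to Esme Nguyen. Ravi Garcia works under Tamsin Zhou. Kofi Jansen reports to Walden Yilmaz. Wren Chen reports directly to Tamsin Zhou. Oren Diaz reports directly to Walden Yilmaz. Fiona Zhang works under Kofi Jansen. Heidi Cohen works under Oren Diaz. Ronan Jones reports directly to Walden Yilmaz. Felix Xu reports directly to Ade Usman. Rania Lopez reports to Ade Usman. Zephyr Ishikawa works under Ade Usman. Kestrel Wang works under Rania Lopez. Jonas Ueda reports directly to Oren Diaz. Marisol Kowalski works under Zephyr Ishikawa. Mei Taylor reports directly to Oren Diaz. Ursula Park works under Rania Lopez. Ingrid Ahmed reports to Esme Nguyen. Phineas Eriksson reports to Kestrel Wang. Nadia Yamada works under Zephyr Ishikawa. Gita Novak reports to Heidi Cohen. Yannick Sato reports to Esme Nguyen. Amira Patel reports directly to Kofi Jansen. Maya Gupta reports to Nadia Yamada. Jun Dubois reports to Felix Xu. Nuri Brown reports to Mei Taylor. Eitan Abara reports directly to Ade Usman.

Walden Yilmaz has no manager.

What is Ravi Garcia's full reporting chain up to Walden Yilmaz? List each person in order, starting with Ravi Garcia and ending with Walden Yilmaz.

Ravi Garcia reports to Tamsin Zhou. Tamsin Zhou reports to Esme Nguyen. Esme Nguyen reports to Walden Yilmaz. Walden Yilmaz is at the top.

Ravi Garcia -> Tamsin Zhou -> Esme Nguyen -> Walden Yilmaz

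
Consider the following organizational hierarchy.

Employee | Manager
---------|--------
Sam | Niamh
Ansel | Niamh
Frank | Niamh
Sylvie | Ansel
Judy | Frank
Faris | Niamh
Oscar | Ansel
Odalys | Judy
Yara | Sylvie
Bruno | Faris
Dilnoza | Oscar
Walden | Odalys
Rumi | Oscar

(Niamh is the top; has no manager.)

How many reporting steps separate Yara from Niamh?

3

Chain from Yara up to Niamh: Yara → Sylvie → Ansel → Niamh. That is 3 steps up, so Yara is 3 levels below Niamh.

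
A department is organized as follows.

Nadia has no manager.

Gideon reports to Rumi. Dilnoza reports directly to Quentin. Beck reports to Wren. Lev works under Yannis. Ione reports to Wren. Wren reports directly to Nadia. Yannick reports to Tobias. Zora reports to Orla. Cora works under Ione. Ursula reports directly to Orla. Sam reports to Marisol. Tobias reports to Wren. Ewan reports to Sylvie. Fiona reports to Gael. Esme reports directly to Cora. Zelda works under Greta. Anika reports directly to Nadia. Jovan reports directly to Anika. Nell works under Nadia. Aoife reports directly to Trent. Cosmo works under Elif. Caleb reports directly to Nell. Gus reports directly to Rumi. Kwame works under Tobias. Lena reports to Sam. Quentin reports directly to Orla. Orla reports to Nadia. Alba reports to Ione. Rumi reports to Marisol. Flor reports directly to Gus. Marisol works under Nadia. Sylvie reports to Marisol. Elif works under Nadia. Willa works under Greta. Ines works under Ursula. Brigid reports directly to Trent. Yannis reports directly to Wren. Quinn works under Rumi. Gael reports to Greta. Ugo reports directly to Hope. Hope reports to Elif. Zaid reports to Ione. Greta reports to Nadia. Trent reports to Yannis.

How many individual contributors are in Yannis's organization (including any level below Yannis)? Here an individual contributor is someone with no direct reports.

3

The people in Yannis's organization with no one reporting to them are Lev, Aoife, Brigid. That is 3.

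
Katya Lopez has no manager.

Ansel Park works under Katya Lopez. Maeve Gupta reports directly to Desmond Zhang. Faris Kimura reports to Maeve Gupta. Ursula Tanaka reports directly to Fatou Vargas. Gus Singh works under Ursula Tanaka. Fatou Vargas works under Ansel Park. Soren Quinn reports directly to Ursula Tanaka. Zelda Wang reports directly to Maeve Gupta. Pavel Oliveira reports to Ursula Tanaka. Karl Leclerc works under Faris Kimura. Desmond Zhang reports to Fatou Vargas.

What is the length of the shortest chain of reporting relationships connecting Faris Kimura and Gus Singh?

Faris Kimura is 3 levels below Fatou Vargas, and Gus Singh is 2 levels below Fatou Vargas (their lowest common manager). The shortest path runs up from Faris Kimura to Fatou Vargas and back down to Gus Singh: 3 + 2 = 5 links.

5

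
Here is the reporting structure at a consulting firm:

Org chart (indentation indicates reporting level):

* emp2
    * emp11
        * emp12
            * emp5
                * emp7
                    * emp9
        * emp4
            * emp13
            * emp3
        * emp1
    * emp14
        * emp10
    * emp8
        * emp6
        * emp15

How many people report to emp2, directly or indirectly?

emp2 directly manages emp11, emp14, emp8. Under emp11: emp1, emp4, emp3, emp13, emp12, emp5, emp7, emp9 (8). Under emp14: emp10 (1). Under emp8: emp15, emp6 (2). So emp2's organization is 3 direct reports plus everyone under them: 9 + 2 + 3 = 14.

14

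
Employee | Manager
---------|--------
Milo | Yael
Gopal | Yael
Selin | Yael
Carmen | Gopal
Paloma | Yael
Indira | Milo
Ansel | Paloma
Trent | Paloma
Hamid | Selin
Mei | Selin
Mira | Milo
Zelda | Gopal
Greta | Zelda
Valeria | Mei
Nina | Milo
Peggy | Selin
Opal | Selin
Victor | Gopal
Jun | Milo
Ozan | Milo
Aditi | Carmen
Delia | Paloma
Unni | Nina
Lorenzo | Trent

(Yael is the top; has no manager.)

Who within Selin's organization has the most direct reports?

Direct-report counts within Selin's organization: Selin has 4; Mei has 1. The largest is 4, held by Selin.

Selin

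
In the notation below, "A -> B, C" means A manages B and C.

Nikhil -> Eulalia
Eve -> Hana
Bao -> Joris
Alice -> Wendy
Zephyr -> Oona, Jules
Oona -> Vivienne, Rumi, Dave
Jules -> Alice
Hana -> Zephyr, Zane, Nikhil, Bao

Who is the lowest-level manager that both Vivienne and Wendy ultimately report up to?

Vivienne's chain of managers is Oona, Zephyr, Hana, Eve. Wendy's chain of managers is Alice, Jules, Zephyr, Hana, Eve. The first manager that appears in both chains is Zephyr.

Zephyr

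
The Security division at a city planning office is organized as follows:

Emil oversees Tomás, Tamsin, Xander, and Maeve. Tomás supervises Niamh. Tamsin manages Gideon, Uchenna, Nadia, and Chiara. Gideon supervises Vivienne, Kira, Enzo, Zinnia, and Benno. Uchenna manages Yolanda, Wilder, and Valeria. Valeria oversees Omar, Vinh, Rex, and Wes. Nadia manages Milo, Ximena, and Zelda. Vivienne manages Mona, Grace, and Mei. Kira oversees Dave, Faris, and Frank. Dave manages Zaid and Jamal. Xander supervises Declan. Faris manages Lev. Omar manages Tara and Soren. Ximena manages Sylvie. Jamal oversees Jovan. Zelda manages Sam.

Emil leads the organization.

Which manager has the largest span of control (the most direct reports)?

Direct-report counts: Emil has 4; Xander has 1; Tamsin has 4; Nadia has 3; Zelda has 1; Ximena has 1; Uchenna has 3; Valeria has 4; Omar has 2; Gideon has 5; Kira has 3; Faris has 1; Dave has 2; Jamal has 1; Vivienne has 3; Tomás has 1. The largest is 5, held by Gideon.

Gideon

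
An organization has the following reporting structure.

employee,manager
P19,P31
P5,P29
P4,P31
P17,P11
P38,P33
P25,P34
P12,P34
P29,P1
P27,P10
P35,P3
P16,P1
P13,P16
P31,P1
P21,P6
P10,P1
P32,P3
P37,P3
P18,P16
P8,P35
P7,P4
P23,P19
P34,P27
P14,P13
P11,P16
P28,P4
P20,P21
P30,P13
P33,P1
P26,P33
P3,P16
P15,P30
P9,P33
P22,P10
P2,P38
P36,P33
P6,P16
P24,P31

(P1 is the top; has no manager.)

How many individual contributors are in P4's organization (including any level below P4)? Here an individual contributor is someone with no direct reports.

The people in P4's organization with no one reporting to them are P7, P28. That is 2.

2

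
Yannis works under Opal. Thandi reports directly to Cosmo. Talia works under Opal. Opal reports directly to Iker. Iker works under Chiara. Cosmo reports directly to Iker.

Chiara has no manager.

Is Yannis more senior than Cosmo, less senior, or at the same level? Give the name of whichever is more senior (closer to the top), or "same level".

Yannis is 3 levels below Chiara; Cosmo is 2. Cosmo is higher.

Cosmo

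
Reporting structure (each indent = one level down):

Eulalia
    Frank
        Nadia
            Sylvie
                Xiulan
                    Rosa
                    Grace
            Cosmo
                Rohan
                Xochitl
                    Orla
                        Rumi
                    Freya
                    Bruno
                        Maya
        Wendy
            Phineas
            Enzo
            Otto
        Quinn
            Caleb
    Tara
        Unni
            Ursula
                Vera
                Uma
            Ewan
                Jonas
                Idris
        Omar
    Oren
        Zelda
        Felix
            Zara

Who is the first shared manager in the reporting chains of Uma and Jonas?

Uma's chain of managers is Ursula, Unni, Tara, Eulalia. Jonas's chain of managers is Ewan, Unni, Tara, Eulalia. The first manager that appears in both chains is Unni.

Unni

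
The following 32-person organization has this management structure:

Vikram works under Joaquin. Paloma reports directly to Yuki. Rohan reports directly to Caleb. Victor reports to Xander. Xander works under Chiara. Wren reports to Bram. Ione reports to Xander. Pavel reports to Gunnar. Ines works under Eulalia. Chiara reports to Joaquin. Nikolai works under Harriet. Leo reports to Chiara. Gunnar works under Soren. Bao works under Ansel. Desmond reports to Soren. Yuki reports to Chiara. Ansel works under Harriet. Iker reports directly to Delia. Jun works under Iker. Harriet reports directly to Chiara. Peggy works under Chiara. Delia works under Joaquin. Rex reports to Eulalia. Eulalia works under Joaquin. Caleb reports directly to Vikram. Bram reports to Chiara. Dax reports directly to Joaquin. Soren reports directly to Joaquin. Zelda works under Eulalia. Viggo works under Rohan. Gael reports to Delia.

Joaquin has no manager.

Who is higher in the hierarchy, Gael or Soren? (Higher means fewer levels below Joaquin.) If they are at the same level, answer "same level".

Gael is 2 levels below Joaquin; Soren is 1. Soren is higher.

Soren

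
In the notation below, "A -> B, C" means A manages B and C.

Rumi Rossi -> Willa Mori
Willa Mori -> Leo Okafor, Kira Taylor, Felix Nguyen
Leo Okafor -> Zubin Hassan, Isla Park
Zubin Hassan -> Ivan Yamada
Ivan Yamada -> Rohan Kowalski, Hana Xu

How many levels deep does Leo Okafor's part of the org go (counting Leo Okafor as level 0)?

3

The longest chain under Leo Okafor runs Leo Okafor → Zubin Hassan → Ivan Yamada → Hana Xu, which is 3 levels below Leo Okafor.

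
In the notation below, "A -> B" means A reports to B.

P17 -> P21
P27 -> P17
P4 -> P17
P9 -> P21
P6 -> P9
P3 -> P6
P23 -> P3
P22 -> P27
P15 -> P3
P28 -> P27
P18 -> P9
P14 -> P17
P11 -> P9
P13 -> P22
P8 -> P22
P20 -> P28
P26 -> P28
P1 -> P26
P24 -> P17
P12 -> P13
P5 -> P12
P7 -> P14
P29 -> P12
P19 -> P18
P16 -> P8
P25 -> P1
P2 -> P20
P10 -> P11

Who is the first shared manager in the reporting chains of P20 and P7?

P20's chain of managers is P28, P27, P17, P21. P7's chain of managers is P14, P17, P21. The first manager that appears in both chains is P17.

P17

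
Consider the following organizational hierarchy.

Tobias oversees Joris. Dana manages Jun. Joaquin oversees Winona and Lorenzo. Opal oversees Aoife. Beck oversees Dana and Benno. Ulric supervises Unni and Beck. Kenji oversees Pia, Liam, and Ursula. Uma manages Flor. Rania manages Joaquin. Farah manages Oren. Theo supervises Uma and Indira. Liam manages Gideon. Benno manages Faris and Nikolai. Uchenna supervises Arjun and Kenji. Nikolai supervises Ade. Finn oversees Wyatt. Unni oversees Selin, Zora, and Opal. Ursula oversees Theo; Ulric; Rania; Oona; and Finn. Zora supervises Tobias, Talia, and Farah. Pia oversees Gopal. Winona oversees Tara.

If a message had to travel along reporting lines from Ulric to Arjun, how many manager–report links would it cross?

4

Ulric is 3 levels below Uchenna, and Arjun is 1 level below Uchenna (their lowest common manager). The shortest path runs up from Ulric to Uchenna and back down to Arjun: 3 + 1 = 4 links.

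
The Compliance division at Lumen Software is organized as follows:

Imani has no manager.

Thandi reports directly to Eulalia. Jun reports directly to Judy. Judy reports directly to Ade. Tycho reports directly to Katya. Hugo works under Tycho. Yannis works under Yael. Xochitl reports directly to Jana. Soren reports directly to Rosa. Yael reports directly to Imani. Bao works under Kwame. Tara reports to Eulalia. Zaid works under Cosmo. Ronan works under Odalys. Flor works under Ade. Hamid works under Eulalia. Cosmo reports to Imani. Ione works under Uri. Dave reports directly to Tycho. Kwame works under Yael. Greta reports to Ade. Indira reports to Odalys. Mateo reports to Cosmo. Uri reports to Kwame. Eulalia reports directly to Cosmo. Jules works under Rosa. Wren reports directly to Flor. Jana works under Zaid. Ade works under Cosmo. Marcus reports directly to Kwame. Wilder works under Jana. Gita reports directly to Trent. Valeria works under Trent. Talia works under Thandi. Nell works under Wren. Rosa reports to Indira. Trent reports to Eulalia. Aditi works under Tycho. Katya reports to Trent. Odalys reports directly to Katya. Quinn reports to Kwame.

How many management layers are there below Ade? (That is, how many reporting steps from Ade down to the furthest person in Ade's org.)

3

The longest chain under Ade runs Ade → Flor → Wren → Nell, which is 3 levels below Ade.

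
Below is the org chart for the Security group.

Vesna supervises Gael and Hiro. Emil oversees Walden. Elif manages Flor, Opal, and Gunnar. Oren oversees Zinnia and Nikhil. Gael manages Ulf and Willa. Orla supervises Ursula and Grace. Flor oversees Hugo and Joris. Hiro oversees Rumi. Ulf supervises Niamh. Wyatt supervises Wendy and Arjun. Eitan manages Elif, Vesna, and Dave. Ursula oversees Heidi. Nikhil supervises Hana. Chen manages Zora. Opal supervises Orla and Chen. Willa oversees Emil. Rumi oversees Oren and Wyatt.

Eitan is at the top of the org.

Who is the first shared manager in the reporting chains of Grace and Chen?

Opal

Grace's chain of managers is Orla, Opal, Elif, Eitan. Chen's chain of managers is Opal, Elif, Eitan. The first manager that appears in both chains is Opal.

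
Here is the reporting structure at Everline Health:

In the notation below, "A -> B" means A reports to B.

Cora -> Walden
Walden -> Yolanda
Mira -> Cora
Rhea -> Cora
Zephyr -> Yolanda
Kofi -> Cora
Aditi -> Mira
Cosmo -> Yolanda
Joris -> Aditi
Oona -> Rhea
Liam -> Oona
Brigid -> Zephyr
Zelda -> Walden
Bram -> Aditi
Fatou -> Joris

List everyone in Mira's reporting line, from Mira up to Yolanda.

Mira reports to Cora. Cora reports to Walden. Walden reports to Yolanda. Yolanda is at the top.

Mira -> Cora -> Walden -> Yolanda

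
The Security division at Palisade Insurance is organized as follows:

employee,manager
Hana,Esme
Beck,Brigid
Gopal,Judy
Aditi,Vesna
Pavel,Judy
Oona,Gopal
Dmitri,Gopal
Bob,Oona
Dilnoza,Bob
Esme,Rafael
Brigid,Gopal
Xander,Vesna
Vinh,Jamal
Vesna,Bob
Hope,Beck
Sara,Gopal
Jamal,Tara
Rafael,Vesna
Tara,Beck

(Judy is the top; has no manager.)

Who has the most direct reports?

Gopal

Direct-report counts: Judy has 2; Gopal has 4; Brigid has 1; Beck has 2; Tara has 1; Jamal has 1; Oona has 1; Bob has 2; Vesna has 3; Rafael has 1; Esme has 1. The largest is 4, held by Gopal.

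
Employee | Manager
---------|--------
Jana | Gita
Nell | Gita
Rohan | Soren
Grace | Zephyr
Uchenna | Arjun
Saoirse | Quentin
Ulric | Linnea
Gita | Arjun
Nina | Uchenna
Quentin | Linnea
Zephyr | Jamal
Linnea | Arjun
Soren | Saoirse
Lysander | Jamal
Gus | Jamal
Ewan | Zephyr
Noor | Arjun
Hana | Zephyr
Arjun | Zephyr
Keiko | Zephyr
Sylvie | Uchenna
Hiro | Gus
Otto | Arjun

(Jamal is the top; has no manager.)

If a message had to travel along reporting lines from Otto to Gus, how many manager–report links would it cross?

Otto is 3 levels below Jamal, and Gus is 1 level below Jamal (their lowest common manager). The shortest path runs up from Otto to Jamal and back down to Gus: 3 + 1 = 4 links.

4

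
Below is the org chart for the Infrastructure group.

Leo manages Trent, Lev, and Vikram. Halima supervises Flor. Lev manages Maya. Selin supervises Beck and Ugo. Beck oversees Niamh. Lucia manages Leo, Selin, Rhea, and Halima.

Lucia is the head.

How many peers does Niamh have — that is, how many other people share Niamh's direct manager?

Niamh reports to Beck, and Beck has no other direct reports. Niamh has 0 peers.

0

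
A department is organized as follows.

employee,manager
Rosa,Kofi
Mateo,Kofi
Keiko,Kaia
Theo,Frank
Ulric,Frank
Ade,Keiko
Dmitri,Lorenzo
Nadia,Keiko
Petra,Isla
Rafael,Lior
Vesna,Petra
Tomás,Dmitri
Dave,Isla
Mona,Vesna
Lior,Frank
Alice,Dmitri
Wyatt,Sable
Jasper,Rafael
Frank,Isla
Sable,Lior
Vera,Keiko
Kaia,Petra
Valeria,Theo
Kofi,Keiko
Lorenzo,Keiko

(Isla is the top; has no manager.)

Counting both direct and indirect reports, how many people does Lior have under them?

4

Lior directly manages Sable, Rafael. Under Sable: Wyatt (1). Under Rafael: Jasper (1). So Lior's organization is 2 direct reports plus everyone under them: 2 + 2 = 4.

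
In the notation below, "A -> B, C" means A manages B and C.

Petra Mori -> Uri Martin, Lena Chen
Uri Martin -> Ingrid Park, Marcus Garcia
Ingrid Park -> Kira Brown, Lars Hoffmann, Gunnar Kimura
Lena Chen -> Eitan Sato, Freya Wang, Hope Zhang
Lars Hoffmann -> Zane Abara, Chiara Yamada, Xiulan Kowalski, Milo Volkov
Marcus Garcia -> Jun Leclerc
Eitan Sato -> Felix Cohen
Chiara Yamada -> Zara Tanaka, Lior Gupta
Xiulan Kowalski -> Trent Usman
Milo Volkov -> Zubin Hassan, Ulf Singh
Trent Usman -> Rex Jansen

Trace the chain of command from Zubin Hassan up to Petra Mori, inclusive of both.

Zubin Hassan -> Milo Volkov -> Lars Hoffmann -> Ingrid Park -> Uri Martin -> Petra Mori

Zubin Hassan reports to Milo Volkov. Milo Volkov reports to Lars Hoffmann. Lars Hoffmann reports to Ingrid Park. Ingrid Park reports to Uri Martin. Uri Martin reports to Petra Mori. Petra Mori is at the top.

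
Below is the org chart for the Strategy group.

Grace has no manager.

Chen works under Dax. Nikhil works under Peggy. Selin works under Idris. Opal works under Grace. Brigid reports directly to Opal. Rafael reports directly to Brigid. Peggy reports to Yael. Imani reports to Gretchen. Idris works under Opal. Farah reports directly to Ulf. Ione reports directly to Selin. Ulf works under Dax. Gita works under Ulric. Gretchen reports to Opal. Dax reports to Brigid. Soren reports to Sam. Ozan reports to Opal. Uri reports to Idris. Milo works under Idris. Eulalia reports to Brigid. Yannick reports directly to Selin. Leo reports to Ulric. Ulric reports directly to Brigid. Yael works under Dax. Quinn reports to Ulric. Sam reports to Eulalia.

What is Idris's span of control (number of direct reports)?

Idris directly manages Selin, Uri, Milo. That is 3 direct reports.

3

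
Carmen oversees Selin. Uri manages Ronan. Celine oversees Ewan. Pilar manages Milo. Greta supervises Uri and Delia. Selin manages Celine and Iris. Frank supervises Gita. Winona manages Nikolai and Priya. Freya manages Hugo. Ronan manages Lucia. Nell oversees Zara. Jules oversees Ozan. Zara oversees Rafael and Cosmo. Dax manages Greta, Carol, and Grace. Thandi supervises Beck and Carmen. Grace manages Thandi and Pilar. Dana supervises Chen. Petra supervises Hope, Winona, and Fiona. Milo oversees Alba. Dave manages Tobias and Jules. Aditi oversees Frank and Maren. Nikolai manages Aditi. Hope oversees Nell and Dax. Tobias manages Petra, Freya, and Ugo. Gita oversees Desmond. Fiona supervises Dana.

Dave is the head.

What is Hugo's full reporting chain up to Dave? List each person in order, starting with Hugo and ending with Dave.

Hugo reports to Freya. Freya reports to Tobias. Tobias reports to Dave. Dave is at the top.

Hugo -> Freya -> Tobias -> Dave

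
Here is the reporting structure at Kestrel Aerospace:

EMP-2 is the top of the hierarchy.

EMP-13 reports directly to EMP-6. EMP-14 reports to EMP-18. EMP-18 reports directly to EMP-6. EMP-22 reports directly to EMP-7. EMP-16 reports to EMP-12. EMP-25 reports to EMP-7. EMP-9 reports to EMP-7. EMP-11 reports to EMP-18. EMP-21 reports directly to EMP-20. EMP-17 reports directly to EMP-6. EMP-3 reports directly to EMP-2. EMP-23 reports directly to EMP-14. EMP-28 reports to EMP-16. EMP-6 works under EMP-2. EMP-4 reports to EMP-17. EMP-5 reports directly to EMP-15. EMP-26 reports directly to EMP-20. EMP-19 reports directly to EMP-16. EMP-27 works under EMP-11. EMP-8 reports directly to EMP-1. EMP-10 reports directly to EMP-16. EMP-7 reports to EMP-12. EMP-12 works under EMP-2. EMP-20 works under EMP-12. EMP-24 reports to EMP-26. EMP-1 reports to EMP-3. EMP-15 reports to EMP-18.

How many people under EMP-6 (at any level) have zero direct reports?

5

The people in EMP-6's organization with no one reporting to them are EMP-13, EMP-4, EMP-5, EMP-23, EMP-27. That is 5.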